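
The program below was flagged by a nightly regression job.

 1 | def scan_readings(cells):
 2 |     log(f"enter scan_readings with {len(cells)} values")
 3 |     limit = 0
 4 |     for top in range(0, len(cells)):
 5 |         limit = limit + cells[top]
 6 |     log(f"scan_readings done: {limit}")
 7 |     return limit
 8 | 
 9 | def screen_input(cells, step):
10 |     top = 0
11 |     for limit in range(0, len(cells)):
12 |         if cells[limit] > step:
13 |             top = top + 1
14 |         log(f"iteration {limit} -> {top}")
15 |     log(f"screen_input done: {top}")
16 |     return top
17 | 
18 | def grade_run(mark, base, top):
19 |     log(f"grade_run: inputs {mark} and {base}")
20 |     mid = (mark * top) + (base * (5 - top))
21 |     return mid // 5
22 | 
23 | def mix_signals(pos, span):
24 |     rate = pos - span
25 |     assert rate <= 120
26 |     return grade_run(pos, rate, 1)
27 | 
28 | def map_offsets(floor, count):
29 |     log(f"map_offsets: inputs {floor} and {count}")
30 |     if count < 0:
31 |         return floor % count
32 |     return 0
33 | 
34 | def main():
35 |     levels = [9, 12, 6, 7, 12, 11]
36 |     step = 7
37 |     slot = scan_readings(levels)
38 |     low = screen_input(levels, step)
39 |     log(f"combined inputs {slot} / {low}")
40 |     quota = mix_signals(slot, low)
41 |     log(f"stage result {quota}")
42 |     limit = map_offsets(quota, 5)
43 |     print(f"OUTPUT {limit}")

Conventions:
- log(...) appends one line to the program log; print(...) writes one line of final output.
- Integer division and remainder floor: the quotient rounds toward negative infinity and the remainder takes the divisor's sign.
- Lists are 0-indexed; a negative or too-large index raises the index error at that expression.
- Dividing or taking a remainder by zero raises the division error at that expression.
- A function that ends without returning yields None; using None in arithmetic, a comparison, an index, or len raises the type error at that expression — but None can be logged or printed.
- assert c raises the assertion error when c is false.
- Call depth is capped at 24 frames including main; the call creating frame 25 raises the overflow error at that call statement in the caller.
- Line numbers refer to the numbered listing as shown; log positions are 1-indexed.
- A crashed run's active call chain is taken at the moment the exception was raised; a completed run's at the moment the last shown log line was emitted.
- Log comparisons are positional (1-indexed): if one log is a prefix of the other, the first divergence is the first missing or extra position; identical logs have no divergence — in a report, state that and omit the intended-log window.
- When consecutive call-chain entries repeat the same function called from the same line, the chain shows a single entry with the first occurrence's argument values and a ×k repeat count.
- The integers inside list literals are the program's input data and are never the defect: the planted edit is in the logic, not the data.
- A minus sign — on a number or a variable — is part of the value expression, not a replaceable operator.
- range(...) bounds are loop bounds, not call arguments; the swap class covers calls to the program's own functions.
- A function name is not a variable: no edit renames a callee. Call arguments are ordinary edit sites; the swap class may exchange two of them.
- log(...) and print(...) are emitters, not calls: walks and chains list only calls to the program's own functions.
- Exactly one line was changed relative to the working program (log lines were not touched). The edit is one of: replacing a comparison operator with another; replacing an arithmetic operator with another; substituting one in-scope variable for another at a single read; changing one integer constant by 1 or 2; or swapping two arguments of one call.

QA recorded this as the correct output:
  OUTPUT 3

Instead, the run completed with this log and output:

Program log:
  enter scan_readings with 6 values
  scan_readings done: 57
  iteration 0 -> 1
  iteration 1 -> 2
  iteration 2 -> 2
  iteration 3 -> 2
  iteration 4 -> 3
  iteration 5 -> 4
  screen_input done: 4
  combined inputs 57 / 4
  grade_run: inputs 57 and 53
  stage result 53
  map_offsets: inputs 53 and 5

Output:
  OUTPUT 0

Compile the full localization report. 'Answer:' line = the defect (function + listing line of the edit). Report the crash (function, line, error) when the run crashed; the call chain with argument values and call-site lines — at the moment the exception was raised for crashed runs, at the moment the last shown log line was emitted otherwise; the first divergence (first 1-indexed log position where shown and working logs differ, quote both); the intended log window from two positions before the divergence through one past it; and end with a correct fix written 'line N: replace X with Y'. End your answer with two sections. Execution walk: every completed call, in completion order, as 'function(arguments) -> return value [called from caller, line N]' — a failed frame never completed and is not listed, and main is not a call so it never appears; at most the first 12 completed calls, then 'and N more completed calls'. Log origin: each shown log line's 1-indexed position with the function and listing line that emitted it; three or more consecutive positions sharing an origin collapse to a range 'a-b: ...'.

Answer: the defect is in map_offsets at line 30.
The tell: Nothing in the log betrays the bug — only the output does.
Call chain: main -> map_offsets(53, 5) (called at line 42).
First divergence: none; the two logs match at every position.
Execution walk:
  scan_readings([9, 12, 6, 7, 12, 11]) -> 57  [called from main, line 37]
  screen_input([9, 12, 6, 7, 12, 11], 7) -> 4  [called from main, line 38]
  grade_run(57, 53, 1) -> 53  [called from mix_signals, line 26]
  mix_signals(57, 4) -> 53  [called from main, line 40]
  map_offsets(53, 5) -> 0  [called from main, line 42]
Log line origins:
  1: logged in scan_readings at line 2
  2: logged in scan_readings at line 6
  3-8: logged in screen_input at line 14
  9: logged in screen_input at line 15
  10: logged in main at line 39
  11: logged in grade_run at line 19
  12: logged in main at line 41
  13: logged in map_offsets at line 29
A correct fix: line 30: replace `<` with `!=`.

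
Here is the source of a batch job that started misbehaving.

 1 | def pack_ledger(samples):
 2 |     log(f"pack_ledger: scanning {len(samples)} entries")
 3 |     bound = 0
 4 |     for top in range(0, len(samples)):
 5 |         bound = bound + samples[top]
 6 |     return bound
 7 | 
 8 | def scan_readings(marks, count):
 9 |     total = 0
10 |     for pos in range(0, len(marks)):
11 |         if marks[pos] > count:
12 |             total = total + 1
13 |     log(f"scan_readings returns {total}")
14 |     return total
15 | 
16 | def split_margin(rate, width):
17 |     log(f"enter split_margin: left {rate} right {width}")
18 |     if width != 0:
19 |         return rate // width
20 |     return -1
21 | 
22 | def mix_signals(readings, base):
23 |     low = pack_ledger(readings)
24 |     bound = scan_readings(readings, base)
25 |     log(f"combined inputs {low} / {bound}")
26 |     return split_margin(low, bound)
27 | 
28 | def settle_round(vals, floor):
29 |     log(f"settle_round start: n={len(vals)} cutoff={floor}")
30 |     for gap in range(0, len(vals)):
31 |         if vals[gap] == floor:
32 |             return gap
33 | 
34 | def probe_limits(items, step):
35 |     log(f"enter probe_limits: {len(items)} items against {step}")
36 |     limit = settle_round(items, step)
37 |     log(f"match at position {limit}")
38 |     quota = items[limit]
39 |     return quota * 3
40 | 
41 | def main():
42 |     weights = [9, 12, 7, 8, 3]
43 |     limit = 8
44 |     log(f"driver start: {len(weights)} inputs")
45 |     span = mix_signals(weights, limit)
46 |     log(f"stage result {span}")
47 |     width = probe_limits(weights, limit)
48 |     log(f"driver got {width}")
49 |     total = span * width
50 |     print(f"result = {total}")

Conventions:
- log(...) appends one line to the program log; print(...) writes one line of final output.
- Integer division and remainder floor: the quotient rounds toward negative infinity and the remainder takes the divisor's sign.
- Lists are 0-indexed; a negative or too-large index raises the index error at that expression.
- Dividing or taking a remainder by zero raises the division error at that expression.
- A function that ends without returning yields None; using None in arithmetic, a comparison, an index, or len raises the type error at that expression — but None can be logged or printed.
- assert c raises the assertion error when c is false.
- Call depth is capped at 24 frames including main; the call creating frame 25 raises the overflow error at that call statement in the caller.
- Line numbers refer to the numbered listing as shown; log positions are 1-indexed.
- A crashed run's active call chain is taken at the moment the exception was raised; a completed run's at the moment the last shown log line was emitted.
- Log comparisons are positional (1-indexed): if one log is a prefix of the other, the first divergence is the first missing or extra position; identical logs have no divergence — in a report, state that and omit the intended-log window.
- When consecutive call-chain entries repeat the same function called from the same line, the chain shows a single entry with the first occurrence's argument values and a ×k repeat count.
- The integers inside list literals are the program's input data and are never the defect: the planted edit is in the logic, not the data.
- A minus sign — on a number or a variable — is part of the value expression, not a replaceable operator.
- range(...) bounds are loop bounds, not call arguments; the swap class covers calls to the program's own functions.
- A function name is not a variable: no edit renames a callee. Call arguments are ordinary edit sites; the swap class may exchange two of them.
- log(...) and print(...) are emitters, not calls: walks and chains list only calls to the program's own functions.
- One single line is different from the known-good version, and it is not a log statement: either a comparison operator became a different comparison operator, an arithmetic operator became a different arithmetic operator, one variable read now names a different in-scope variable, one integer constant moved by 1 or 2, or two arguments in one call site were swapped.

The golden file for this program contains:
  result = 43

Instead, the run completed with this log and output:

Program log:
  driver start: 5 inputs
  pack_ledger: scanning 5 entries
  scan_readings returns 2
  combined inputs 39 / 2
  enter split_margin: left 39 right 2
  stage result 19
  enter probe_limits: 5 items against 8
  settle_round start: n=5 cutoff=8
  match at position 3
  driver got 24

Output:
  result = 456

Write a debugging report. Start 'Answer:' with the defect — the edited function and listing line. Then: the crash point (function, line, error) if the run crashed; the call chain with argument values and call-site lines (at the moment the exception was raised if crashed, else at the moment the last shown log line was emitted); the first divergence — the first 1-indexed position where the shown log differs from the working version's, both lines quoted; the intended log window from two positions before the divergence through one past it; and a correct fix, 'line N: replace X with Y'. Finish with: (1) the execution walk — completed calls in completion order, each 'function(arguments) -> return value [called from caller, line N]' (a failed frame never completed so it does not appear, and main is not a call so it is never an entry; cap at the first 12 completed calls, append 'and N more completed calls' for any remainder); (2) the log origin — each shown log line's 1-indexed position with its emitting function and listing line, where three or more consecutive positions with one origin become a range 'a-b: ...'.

Answer: the defect is in main at line 49.
Key observation: Log streams are identical — the defect surfaces only in the printed output.
Call chain: main.
First divergence: there is none — every log position agrees.
Execution walk:
  pack_ledger([9, 12, 7, 8, 3]) -> 39  [called from mix_signals, line 23]
  scan_readings([9, 12, 7, 8, 3], 8) -> 2  [called from mix_signals, line 24]
  split_margin(39, 2) -> 19  [called from mix_signals, line 26]
  mix_signals([9, 12, 7, 8, 3], 8) -> 19  [called from main, line 45]
  settle_round([9, 12, 7, 8, 3], 8) -> 3  [called from probe_limits, line 36]
  probe_limits([9, 12, 7, 8, 3], 8) -> 24  [called from main, line 47]
Log line origins:
  1: emitted by main (line 44)
  2: emitted by pack_ledger (line 2)
  3: emitted by scan_readings (line 13)
  4: emitted by mix_signals (line 25)
  5: emitted by split_margin (line 17)
  6: emitted by main (line 46)
  7: emitted by probe_limits (line 35)
  8: emitted by settle_round (line 29)
  9: emitted by probe_limits (line 37)
  10: emitted by main (line 48)
A correct fix: line 49: replace `*` with `+`.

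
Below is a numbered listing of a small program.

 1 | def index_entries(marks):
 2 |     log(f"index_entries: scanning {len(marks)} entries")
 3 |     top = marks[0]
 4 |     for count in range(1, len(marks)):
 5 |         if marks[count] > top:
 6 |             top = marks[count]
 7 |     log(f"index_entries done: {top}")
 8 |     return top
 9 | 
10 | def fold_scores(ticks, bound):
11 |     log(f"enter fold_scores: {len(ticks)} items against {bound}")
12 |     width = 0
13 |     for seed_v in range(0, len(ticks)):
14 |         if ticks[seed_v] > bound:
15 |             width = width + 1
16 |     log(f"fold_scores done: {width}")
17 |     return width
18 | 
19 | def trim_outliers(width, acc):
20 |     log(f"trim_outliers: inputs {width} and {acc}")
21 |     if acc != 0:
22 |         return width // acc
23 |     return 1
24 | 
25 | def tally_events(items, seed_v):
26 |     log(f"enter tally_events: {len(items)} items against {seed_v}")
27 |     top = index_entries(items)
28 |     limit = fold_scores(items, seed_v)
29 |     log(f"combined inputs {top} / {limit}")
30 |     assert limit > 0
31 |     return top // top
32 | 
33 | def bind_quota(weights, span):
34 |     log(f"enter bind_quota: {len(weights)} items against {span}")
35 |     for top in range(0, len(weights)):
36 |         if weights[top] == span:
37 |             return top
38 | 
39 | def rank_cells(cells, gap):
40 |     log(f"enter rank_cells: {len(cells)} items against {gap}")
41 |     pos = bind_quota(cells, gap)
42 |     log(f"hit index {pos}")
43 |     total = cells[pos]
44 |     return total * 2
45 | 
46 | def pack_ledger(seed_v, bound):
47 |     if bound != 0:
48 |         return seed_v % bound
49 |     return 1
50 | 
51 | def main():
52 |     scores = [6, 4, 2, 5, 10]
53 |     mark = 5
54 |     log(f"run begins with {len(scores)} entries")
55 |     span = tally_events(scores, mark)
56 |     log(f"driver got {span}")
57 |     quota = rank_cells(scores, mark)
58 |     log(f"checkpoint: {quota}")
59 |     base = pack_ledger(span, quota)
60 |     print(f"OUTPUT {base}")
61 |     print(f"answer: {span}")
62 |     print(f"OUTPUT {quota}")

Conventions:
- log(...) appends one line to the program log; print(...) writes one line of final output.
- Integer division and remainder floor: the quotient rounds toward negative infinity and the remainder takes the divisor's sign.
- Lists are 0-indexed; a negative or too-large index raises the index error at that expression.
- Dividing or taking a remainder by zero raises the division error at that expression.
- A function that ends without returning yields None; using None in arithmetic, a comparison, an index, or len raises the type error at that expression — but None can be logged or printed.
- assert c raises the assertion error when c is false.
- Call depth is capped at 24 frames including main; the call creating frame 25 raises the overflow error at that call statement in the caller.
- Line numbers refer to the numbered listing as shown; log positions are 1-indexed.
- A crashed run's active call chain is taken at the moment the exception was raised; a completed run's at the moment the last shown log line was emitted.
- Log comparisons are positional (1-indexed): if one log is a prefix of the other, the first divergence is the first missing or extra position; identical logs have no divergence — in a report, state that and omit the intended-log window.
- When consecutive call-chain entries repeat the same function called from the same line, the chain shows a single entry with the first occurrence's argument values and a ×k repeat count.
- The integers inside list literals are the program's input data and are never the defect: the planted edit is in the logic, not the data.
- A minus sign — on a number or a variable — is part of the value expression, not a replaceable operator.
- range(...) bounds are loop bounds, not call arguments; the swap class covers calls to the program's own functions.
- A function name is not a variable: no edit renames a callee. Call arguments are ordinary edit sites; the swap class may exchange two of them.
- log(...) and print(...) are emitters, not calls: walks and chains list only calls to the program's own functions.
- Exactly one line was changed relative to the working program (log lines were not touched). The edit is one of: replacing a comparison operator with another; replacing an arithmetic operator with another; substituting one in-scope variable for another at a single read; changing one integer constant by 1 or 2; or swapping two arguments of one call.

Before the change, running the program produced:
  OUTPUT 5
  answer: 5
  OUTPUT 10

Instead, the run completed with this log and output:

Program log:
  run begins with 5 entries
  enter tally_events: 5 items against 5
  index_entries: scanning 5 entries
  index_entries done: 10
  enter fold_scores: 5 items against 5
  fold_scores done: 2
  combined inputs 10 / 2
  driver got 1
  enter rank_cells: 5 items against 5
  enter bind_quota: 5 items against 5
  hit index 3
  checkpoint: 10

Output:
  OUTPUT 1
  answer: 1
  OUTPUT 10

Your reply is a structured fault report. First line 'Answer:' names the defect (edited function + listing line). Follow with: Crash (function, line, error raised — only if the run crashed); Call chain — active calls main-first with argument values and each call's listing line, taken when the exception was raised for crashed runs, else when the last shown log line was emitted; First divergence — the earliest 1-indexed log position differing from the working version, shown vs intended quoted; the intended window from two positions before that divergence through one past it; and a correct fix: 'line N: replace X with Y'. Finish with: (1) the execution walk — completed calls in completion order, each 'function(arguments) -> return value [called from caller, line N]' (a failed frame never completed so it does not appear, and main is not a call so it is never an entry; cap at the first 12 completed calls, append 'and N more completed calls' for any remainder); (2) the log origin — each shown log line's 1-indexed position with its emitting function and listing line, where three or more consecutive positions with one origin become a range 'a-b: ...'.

Answer: the defect is in tally_events at line 31.
The tell: At log position 8 the runs split — shown 'driver got 1', but the working version logs 'driver got 5'.
Call chain: main.
First divergence: position 8; shown 'driver got 1' vs intended 'driver got 5'.
Intended log window:
  6: fold_scores done: 2
  7: combined inputs 10 / 2
  8: driver got 5
  9: enter rank_cells: 5 items against 5
Execution walk:
  index_entries([6, 4, 2, 5, 10]) -> 10  [called from tally_events, line 27]
  fold_scores([6, 4, 2, 5, 10], 5) -> 2  [called from tally_events, line 28]
  tally_events([6, 4, 2, 5, 10], 5) -> 1  [called from main, line 55]
  bind_quota([6, 4, 2, 5, 10], 5) -> 3  [called from rank_cells, line 41]
  rank_cells([6, 4, 2, 5, 10], 5) -> 10  [called from main, line 57]
  pack_ledger(1, 10) -> 1  [called from main, line 59]
Origin of each log line:
  1 — main, line 54
  2 — tally_events, line 26
  3 — index_entries, line 2
  4 — index_entries, line 7
  5 — fold_scores, line 11
  6 — fold_scores, line 16
  7 — tally_events, line 29
  8 — main, line 56
  9 — rank_cells, line 40
  10 — bind_quota, line 34
  11 — rank_cells, line 42
  12 — main, line 58
A correct fix: line 31: replace `top // top` with `top // limit`.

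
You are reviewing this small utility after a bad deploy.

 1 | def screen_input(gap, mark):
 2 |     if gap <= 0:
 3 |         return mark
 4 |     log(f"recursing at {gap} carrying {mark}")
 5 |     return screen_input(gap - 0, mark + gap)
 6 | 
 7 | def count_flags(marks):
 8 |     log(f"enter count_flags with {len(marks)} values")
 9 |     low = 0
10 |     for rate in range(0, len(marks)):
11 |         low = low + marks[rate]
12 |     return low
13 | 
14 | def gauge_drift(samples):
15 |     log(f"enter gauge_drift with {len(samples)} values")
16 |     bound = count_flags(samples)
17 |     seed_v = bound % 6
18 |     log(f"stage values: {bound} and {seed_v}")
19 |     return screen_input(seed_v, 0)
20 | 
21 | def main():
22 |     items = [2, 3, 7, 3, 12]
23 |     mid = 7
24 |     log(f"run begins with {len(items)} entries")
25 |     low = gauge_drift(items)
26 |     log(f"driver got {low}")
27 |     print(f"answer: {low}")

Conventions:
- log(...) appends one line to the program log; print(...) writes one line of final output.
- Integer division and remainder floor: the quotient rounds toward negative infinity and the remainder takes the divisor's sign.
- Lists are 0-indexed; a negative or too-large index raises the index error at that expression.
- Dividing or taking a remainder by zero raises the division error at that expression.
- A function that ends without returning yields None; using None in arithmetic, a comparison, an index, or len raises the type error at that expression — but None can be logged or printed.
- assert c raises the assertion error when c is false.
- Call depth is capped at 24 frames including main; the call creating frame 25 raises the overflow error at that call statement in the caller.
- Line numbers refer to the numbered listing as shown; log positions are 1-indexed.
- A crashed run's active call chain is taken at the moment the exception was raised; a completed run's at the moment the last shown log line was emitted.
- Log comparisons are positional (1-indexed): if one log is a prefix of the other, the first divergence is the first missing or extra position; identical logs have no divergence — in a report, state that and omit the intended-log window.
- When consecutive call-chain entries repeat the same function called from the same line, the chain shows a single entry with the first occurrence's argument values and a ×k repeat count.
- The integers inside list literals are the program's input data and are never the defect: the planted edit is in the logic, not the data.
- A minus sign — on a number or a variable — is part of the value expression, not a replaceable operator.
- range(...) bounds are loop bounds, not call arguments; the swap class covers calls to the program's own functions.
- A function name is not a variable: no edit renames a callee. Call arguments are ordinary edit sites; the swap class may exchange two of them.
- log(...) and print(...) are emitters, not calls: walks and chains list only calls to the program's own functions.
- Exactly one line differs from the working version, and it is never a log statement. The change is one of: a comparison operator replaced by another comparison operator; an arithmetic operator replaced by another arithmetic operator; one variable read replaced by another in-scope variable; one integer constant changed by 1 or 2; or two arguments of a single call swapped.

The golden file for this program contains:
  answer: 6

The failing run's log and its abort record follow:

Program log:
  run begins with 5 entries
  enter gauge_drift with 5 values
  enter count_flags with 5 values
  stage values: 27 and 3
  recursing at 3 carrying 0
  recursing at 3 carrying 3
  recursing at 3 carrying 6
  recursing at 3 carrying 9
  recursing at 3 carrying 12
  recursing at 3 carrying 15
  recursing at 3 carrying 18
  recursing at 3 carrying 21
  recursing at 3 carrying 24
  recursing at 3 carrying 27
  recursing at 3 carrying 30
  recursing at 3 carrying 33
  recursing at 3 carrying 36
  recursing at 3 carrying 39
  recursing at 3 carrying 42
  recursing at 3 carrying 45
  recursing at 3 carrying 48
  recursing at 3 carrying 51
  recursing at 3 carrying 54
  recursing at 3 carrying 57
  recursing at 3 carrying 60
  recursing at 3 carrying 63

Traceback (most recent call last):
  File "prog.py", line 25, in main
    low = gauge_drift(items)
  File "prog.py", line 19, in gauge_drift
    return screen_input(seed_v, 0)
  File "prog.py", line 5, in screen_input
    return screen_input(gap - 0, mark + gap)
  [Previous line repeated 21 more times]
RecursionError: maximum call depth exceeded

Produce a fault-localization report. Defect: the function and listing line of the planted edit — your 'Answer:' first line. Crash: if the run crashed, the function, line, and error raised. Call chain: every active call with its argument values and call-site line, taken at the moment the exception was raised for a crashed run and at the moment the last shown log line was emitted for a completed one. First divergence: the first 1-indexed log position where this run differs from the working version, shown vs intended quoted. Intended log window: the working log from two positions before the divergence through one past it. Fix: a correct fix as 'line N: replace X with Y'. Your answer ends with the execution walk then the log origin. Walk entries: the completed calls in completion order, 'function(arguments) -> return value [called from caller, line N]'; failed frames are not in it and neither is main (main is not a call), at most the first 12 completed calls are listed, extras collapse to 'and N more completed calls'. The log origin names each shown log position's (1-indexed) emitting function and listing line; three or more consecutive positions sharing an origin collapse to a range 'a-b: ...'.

Answer: the defect is in screen_input at line 5.
Key observation: At log position 6 the runs split — shown 'recursing at 3 carrying 3', but the working version logs 'recursing at 2 carrying 3'.
Crash: screen_input, line 5, RecursionError.
Call chain: main -> gauge_drift([2, 3, 7, 3, 12]) (called at line 25) -> screen_input(3, 0) (called at line 19) -> screen_input(3, 3) (called at line 5) ×21.
First divergence: position 6; shown 'recursing at 3 carrying 3' vs intended 'recursing at 2 carrying 3'.
Intended log window:
  4: stage values: 27 and 3
  5: recursing at 3 carrying 0
  6: recursing at 2 carrying 3
  7: recursing at 1 carrying 5
Execution walk:
  count_flags([2, 3, 7, 3, 12]) -> 27  [called from gauge_drift, line 16]
Origin of each log line:
  1 — main, line 24
  2 — gauge_drift, line 15
  3 — count_flags, line 8
  4 — gauge_drift, line 18
  5-26 — screen_input, line 4
A correct fix: line 5: replace `0` with `1`.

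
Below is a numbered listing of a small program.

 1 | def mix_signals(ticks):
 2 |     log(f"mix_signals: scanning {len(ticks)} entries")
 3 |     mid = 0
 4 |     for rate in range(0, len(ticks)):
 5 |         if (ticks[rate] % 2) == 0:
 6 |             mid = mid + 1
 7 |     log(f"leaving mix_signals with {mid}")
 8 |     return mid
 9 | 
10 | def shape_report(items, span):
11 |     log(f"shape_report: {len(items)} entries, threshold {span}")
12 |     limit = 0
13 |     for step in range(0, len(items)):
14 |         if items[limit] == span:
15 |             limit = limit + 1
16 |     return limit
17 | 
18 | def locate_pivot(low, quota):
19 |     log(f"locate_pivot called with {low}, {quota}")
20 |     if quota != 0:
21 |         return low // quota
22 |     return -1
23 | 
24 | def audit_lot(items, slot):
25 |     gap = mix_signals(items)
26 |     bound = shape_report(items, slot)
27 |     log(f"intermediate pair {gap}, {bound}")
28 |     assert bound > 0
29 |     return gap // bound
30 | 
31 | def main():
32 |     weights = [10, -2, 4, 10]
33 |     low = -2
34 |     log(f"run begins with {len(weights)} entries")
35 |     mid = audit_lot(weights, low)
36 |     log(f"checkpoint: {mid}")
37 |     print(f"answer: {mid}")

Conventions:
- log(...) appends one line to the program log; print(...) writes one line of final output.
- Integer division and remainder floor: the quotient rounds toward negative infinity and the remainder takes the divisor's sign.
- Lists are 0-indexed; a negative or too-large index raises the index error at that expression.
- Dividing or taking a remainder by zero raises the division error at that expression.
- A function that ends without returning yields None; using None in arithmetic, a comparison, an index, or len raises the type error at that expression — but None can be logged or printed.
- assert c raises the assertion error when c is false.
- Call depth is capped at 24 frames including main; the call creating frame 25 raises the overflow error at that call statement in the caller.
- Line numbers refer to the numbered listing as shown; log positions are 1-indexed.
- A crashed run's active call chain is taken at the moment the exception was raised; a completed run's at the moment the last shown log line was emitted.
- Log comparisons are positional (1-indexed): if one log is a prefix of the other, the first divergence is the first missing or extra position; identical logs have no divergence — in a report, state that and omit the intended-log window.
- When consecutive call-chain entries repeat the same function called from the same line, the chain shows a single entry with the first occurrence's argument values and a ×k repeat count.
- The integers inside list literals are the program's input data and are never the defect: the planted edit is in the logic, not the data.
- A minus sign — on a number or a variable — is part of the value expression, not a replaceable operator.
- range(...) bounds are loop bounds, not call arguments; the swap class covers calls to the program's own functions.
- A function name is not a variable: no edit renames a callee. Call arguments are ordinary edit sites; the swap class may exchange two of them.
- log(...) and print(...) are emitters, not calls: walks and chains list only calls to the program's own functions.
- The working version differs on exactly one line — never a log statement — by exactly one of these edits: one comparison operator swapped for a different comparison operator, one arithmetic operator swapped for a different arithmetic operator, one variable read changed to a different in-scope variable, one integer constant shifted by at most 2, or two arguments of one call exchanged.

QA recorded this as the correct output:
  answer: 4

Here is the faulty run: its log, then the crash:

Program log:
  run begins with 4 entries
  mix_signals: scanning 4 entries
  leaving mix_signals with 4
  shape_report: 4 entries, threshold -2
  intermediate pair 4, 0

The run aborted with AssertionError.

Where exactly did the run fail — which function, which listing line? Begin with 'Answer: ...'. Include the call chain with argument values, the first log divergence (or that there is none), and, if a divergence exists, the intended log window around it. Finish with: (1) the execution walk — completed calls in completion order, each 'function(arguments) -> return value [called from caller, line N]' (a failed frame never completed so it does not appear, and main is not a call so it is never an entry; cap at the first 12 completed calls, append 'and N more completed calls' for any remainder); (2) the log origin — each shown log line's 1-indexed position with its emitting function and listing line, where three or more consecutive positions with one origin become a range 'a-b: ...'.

Answer: the error was raised in audit_lot, line 28.
The tell: Log line 5 is where behavior first shows: 'intermediate pair 4, 0' appears instead of 'intermediate pair 4, 1'.
Call chain: main -> audit_lot([10, -2, 4, 10], -2) (called at line 35).
First divergence: position 5 — shown 'intermediate pair 4, 0', intended 'intermediate pair 4, 1'.
Intended log window:
  3: leaving mix_signals with 4
  4: shape_report: 4 entries, threshold -2
  5: intermediate pair 4, 1
  6: checkpoint: 4
Execution walk:
  mix_signals([10, -2, 4, 10]) -> 4  [called from audit_lot, line 25]
  shape_report([10, -2, 4, 10], -2) -> 0  [called from audit_lot, line 26]
Log origins:
  1: from main, line 34
  2: from mix_signals, line 2
  3: from mix_signals, line 7
  4: from shape_report, line 11
  5: from audit_lot, line 27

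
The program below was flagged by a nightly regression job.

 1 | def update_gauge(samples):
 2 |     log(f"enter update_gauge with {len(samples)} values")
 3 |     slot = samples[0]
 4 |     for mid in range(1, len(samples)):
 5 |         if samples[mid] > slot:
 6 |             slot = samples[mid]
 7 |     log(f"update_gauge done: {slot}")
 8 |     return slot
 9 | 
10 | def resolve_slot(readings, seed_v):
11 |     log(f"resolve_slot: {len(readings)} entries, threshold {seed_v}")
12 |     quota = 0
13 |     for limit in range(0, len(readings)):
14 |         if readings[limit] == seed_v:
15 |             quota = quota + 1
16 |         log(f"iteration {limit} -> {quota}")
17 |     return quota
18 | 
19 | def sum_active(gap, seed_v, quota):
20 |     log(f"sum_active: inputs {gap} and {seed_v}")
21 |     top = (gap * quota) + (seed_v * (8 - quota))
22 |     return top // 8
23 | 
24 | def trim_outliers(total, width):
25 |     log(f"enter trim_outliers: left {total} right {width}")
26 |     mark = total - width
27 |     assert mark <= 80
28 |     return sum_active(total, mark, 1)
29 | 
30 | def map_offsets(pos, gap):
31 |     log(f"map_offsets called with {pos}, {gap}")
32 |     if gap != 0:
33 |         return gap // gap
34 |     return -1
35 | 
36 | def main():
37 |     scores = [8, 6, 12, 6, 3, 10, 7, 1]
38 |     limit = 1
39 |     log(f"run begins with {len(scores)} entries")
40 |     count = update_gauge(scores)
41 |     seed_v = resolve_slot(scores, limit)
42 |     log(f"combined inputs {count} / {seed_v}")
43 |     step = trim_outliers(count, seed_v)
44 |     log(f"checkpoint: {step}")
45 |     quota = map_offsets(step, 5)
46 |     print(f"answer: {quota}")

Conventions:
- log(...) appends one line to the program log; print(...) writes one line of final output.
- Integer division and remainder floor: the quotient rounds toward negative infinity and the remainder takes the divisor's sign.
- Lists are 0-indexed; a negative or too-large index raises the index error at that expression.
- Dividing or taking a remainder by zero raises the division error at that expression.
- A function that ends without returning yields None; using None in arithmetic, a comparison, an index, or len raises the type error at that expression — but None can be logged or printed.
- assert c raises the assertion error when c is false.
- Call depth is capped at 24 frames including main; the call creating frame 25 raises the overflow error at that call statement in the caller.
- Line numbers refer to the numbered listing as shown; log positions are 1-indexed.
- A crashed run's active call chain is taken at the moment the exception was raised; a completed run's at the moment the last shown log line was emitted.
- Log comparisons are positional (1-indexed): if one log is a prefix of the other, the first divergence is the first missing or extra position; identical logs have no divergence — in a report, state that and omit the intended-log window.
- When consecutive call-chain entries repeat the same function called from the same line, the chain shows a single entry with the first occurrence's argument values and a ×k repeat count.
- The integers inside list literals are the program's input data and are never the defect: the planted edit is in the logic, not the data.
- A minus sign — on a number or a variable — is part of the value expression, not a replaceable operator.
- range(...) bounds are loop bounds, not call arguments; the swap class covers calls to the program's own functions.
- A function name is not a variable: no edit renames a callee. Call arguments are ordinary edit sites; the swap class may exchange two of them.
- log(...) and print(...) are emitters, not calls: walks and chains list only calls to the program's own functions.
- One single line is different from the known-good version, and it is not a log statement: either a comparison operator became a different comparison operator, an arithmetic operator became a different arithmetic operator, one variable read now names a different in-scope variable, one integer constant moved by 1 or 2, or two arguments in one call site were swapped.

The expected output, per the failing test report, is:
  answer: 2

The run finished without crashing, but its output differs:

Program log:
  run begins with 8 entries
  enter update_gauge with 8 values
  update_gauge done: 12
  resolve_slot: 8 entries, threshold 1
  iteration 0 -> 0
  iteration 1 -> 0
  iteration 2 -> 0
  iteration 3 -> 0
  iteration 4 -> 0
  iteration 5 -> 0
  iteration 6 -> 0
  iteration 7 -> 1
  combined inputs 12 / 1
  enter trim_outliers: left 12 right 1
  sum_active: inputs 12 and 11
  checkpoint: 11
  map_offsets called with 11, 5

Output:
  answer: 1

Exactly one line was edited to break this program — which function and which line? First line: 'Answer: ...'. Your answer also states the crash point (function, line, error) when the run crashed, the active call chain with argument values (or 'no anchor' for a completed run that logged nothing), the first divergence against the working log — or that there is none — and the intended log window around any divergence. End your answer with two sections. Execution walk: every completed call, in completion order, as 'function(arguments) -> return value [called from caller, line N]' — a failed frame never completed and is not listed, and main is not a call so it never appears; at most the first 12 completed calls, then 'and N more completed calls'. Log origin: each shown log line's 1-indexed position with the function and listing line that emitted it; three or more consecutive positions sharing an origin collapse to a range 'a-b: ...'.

Answer: the defect is in map_offsets at line 33.
The tell: The logs agree in full; only the final output differs.
Call chain: main -> map_offsets(11, 5) (called at line 45).
First divergence: none (the log streams are identical).
Execution walk:
  update_gauge([8, 6, 12, 6, 3, 10, 7, 1]) -> 12  [called from main, line 40]
  resolve_slot([8, 6, 12, 6, 3, 10, 7, 1], 1) -> 1  [called from main, line 41]
  sum_active(12, 11, 1) -> 11  [called from trim_outliers, line 28]
  trim_outliers(12, 1) -> 11  [called from main, line 43]
  map_offsets(11, 5) -> 1  [called from main, line 45]
Origin of each log line:
  1: logged in main at line 39
  2: logged in update_gauge at line 2
  3: logged in update_gauge at line 7
  4: logged in resolve_slot at line 11
  5-12: logged in resolve_slot at line 16
  13: logged in main at line 42
  14: logged in trim_outliers at line 25
  15: logged in sum_active at line 20
  16: logged in main at line 44
  17: logged in map_offsets at line 31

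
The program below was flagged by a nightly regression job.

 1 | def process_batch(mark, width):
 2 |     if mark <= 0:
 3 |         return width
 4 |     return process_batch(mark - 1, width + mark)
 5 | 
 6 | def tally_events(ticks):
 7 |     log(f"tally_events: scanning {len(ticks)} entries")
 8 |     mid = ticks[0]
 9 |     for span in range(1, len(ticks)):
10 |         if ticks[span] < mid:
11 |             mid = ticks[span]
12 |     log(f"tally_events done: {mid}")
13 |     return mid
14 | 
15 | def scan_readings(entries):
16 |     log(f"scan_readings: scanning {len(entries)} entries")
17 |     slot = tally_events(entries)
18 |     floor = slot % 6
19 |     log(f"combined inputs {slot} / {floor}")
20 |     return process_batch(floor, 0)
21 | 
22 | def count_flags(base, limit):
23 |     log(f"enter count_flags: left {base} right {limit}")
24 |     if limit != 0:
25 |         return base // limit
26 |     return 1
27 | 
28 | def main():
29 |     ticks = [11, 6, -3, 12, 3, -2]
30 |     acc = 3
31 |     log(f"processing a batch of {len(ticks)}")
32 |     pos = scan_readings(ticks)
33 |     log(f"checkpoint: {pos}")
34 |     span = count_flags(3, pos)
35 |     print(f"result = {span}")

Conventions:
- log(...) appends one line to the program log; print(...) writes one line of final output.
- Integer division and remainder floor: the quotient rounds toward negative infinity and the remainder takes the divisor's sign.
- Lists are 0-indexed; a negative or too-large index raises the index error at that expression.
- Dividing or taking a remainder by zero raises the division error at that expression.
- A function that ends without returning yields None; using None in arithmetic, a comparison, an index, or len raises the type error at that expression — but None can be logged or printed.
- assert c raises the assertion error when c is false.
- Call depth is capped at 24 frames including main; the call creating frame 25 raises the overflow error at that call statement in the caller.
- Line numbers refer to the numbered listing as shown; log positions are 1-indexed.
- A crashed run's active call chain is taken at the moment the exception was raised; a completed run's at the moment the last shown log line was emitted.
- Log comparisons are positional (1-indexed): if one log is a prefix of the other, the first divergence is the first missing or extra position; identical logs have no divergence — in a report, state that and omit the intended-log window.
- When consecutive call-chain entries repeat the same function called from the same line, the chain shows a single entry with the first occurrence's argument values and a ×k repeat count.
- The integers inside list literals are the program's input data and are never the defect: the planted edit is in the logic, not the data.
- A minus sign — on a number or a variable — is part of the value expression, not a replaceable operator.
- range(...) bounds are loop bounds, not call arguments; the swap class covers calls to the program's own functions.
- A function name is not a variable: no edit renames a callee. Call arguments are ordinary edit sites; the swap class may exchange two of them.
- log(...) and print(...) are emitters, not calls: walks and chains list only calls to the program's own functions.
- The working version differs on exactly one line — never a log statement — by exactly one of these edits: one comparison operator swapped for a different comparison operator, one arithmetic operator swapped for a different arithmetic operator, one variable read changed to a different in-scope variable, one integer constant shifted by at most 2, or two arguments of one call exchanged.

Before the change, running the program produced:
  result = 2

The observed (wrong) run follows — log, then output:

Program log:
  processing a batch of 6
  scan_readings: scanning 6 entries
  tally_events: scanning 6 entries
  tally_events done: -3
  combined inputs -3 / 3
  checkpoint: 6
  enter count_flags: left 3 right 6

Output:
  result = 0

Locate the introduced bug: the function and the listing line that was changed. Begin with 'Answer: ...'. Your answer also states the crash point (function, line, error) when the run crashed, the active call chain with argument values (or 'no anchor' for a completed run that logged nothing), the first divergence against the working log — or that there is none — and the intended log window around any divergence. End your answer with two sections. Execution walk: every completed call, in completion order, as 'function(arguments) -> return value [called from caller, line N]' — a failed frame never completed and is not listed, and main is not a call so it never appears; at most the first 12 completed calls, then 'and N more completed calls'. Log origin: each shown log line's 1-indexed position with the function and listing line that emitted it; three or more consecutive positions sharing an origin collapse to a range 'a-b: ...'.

Answer: the defect is in main at line 34.
Core observation: The log first diverges at position 7: the faulty run prints 'enter count_flags: left 3 right 6' where the working version prints 'enter count_flags: left 6 right 3'.
Call chain: main -> count_flags(3, 6) (called at line 34).
First divergence: position 7; shown 'enter count_flags: left 3 right 6' vs intended 'enter count_flags: left 6 right 3'.
Intended log window:
  5: combined inputs -3 / 3
  6: checkpoint: 6
  7: enter count_flags: left 6 right 3
Execution walk:
  tally_events([11, 6, -3, 12, 3, -2]) -> -3  [called from scan_readings, line 17]
  process_batch(0, 6) -> 6  [called from process_batch, line 4]
  process_batch(1, 5) -> 6  [called from process_batch, line 4]
  process_batch(2, 3) -> 6  [called from process_batch, line 4]
  process_batch(3, 0) -> 6  [called from scan_readings, line 20]
  scan_readings([11, 6, -3, 12, 3, -2]) -> 6  [called from main, line 32]
  count_flags(3, 6) -> 0  [called from main, line 34]
Log line origins:
  1 — main, line 31
  2 — scan_readings, line 16
  3 — tally_events, line 7
  4 — tally_events, line 12
  5 — scan_readings, line 19
  6 — main, line 33
  7 — count_flags, line 23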